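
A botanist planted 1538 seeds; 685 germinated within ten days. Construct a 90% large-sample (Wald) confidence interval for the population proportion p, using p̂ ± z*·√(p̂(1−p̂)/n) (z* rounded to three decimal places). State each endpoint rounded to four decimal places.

(0.4245, 0.4662)

The sample proportion is 685/1538 = 0.44538.
SE = √(p̂(1−p̂)/n) = √(0.247017/1538) = 0.012673.
The 90% critical value is z* = 1.645.
Margin of error: 1.645 × 0.012673 = 0.02085.
Interval: 0.44538 ± 0.02085 → (0.4245, 0.4662).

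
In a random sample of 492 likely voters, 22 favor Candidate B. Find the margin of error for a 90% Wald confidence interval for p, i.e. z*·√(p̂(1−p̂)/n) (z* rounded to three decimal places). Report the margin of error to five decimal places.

ME = 0.01533

Sample proportion p̂ = 22/492 = 0.04472.
Standard error of p̂: √(0.042716/492) = √0.000086821 = 0.009318.
The 90% critical value is z* = 1.645.
ME = 1.645·0.009318 = 0.01533.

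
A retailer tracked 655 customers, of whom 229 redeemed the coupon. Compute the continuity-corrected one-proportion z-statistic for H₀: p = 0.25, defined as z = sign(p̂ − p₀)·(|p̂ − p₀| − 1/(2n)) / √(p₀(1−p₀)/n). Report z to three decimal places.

z = 5.843

With x = 229 successes in n = 655, p̂ = 0.34962. p̂ − p₀ = 0.099618.
Continuity correction 1/(2n) = 1/1310 = 0.000763.
Corrected numerator: |0.099618| − 0.000763 = 0.098855.
Under H₀, SE = √(p₀(1−p₀)/n) = √(0.25·0.75/655) = √0.000286260 = 0.016919.
z = +0.098855/0.016919 = 5.843.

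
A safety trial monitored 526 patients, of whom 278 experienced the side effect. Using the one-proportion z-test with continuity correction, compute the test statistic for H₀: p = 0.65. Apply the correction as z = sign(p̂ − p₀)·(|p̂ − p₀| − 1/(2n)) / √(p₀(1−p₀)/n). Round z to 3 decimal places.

Sample proportion p̂ = 278/526 = 0.52852. p̂ − p₀ = -0.121483.
Continuity correction 1/(2n) = 1/1052 = 0.000951.
Corrected numerator: |-0.121483| − 0.000951 = 0.120532.
Under H₀, SE = √(p₀(1−p₀)/n) = √(0.65·0.35/526) = √0.000432510 = 0.020797.
z = (−)0.120532/0.020797 = -5.796.

z = -5.796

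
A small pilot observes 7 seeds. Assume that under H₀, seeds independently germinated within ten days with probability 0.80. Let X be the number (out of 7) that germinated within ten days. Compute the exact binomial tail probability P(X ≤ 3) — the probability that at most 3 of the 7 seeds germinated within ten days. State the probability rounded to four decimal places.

P = 0.0333

X ~ Binomial(n=7, p=0.80).
P(X ≤ 3) = C(7,0)·0.80^0·0.20^7 + C(7,1)·0.80^1·0.20^6 + C(7,2)·0.80^2·0.20^5 + C(7,3)·0.80^3·0.20^4.
= 0.000013 + 0.000358 + 0.004301 + 0.028672 = 0.0333.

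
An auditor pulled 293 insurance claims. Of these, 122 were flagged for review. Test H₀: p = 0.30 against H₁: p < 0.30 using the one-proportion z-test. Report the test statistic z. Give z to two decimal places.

z = 4.35

With x = 122 successes in n = 293, p̂ = 0.41638.
Null standard error: √(0.30·0.70/293) = √0.000716724 = 0.026772.
z = (0.41638 − 0.30)/0.026772 = 0.11638/0.026772 = 4.35.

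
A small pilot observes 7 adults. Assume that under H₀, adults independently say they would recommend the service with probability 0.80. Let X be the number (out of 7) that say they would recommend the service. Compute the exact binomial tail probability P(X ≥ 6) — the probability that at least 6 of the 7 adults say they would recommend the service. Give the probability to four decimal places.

X ~ Binomial(n=7, p=0.80).
P(X ≥ 6) = C(7,6)·0.80^6·0.20^1 + C(7,7)·0.80^7·0.20^0.
= 0.367002 + 0.209715 = 0.5767.

P = 0.5767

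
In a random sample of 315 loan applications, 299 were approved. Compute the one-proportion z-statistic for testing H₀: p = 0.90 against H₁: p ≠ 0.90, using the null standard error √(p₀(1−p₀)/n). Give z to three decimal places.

Sample proportion p̂ = 299/315 = 0.94921.
Null standard error: √(0.90·0.10/315) = √0.000285714 = 0.016903.
Test statistic: z = 0.04921/0.016903 = 2.911.

z = 2.911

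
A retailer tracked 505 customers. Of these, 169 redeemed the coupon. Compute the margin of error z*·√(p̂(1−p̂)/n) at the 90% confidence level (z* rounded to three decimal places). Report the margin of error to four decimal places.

ME = 0.0345

The sample proportion is 169/505 = 0.33465.
SE(p̂) = √(0.33465·0.66535/505) = 0.020998.
The 90% critical value is z* = 1.645.
ME = 1.645·0.020998 = 0.0345.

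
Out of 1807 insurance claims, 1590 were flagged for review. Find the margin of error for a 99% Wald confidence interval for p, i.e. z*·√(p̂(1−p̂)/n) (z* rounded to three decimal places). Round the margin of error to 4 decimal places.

ME = 0.0197

p̂ = 1590/1807 = 0.87991.
Standard error of p̂: √(0.105667/1807) = √0.000058477 = 0.007647.
z* = 2.576 at the 99% level.
So ME = 0.0197.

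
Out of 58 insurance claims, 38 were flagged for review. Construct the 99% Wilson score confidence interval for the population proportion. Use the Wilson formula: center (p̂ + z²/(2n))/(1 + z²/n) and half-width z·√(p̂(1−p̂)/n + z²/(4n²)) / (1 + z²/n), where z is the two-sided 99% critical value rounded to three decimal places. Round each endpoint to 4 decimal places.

(0.4861, 0.7924)

Here p̂ = 38/58 = 0.65517 and z = 2.576 (z² = 6.635776).
Denominator 1 + z²/n = 1 + 6.635776/58 = 1.114410.
Adjusted center: (0.65517 + z²/(2n))/1.114410 = 0.63924.
Radicand: p̂(1−p̂)/n + z²/(4n²) = 0.003895199 + 0.000493146 = 0.004388345.
Half-width = z·√(radicand)/denom = 2.576·0.066245/1.114410 = 0.15313.
CI: 0.63924 ± 0.15313 = (0.4861, 0.7924).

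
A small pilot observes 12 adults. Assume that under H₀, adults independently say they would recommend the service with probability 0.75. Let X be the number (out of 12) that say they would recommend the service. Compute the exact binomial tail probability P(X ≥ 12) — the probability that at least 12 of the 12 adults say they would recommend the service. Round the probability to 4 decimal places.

X is binomial with n = 12 and p = 0.75.
P(X ≥ 12) = C(12,12)·0.75^12·0.25^0.
= 0.031676 = 0.0317.

P = 0.0317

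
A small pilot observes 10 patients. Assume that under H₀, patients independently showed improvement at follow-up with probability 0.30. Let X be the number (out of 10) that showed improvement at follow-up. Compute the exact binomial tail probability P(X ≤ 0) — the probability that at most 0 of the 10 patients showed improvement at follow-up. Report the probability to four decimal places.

P = 0.0282

X is binomial with n = 10 and p = 0.30.
P(X ≤ 0) = C(10,0)·0.30^0·0.70^10.
= 0.028248 = 0.0282.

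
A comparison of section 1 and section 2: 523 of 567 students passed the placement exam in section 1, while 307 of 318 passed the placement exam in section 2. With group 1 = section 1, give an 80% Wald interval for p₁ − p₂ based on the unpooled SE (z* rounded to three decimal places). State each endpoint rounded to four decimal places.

p̂₁ = 0.92240, p̂₂ = 0.96541, so the observed difference is -0.04301.
Unpooled SE = √(p̂₁(1−p̂₁)/n₁ + p̂₂(1−p̂₂)/n₂) = √(0.000126242 + 0.000105015) = 0.015207.
The 80% critical value is z* = 1.282. Margin of error = 0.01950.
So the interval runs from -0.0625 to -0.0235.

(-0.0625, -0.0235)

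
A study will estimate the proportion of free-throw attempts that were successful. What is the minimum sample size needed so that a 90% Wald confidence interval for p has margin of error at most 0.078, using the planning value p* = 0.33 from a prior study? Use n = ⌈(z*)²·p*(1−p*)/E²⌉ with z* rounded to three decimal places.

n = 99

z* = 1.645 at the 90% level.
p*(1−p*) = 0.2211.
(z*)²·p*(1−p*)/E² = 2.706025·0.2211/0.006084 = 98.340.
Rounding up, n = 99.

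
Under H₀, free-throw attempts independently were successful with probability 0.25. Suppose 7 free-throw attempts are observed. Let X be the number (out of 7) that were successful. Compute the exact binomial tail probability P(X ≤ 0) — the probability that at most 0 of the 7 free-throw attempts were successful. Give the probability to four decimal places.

X is binomial with n = 7 and p = 0.25.
P(X ≤ 0) = C(7,0)·0.25^0·0.75^7.
= 0.133484 = 0.1335.

P = 0.1335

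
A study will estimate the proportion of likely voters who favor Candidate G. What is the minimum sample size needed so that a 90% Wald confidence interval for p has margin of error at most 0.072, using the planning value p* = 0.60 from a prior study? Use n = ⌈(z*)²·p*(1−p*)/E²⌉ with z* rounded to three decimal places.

n = 126

z* = 1.645 at the 90% level.
p*(1−p*) = 0.2400.
(z*)²·p*(1−p*)/E² = 2.706025·0.2400/0.005184 = 125.279.
⌈125.279⌉ = 126.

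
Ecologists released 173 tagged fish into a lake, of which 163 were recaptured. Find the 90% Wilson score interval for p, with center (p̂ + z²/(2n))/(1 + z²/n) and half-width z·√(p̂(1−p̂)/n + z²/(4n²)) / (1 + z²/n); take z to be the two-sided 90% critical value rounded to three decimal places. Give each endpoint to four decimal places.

p̂ = 163/173 = 0.94220; z = 1.645, so z² = 2.706025.
Denominator 1 + z²/n = 1 + 2.706025/173 = 1.015642.
Center = (0.94220 + 0.007821)/1.015642 = 0.93539.
Radicand: p̂(1−p̂)/n + z²/(4n²) = 0.000314811 + 0.000022604 = 0.000337415.
Half-width = z·√(radicand)/denom = 1.645·0.018369/1.015642 = 0.02975.
Interval: 0.93539 ± 0.02975 → (0.9056, 0.9651).

(0.9056, 0.9651)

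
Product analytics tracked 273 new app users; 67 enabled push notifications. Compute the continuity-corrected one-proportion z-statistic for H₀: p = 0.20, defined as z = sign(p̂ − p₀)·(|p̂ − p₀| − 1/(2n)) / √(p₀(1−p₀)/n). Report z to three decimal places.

Sample proportion p̂ = 67/273 = 0.24542. p̂ − p₀ = 0.045421.
1/(2n) = 0.001832.
Corrected numerator: |0.045421| − 0.001832 = 0.043589.
Under H₀, SE = √(p₀(1−p₀)/n) = √(0.20·0.80/273) = √0.000586081 = 0.024209.
z = +0.043589/0.024209 = 1.801.

z = 1.801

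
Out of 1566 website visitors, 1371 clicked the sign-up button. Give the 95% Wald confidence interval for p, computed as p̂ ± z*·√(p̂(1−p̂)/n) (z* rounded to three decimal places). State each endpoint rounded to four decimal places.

(0.8591, 0.8918)

With x = 1371 successes in n = 1566, p̂ = 0.87548.
Standard error of p̂: √(0.109016/1566) = √0.000069614 = 0.008344.
For 95% confidence, z* = 1.960.
Margin of error: 1.960 × 0.008344 = 0.01635.
So the interval runs from 0.8591 to 0.8918.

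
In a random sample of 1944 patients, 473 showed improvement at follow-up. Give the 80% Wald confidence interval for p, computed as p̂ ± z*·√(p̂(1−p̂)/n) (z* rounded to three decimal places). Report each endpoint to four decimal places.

With x = 473 successes in n = 1944, p̂ = 0.24331.
SE(p̂) = √(0.24331·0.75669/1944) = 0.009732.
z* = 1.282 at the 80% level.
Margin of error: 1.282 × 0.009732 = 0.01248.
CI: 0.24331 ± 0.01248 = (0.2308, 0.2558).

(0.2308, 0.2558)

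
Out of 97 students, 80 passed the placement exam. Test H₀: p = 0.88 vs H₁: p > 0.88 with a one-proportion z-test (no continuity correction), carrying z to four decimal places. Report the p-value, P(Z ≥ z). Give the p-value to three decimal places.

p-value = 0.953

With x = 80 successes in n = 97, p̂ = 0.82474.
SE₀ = √(0.88·0.12/97) = 0.032995.
z = (p̂ − p₀)/SE = (80/97 − 0.88)/0.032995 ≈ -1.6747.
From the standard normal, P(Z ≥ z) = 0.953.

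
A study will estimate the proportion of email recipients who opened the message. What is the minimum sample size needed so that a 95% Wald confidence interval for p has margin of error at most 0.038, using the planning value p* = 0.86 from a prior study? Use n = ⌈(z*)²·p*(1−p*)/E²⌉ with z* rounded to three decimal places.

z* = 1.960 at the 95% level.
p*(1−p*) = 0.86·0.14 = 0.1204.
Required n before rounding: 3.841600 × 0.1204 / 0.038² = 320.311.
⌈320.311⌉ = 321.

n = 321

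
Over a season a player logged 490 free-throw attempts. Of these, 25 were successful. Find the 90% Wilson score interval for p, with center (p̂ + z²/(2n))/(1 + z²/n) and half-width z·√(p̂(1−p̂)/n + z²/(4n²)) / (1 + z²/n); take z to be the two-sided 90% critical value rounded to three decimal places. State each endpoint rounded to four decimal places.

Here p̂ = 25/490 = 0.05102 and z = 1.645 (z² = 2.706025).
1 + z²/n = 1.005523.
Adjusted center: (0.05102 + z²/(2n))/1.005523 = 0.05349.
Radicand: p̂(1−p̂)/n + z²/(4n²) = 0.000098811 + 0.000002818 = 0.000101629.
Half-width = z·√(radicand)/denom = 1.645·0.010081/1.005523 = 0.01649.
Interval: 0.05349 ± 0.01649 → (0.0370, 0.0700).

(0.0370, 0.0700)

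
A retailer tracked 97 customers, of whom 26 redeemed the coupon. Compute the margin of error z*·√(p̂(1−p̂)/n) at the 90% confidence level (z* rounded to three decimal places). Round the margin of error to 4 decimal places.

ME = 0.0740

Sample proportion p̂ = 26/97 = 0.26804.
SE = √(p̂(1−p̂)/n) = √(0.196195/97) = 0.044974.
The 90% critical value is z* = 1.645.
ME = 1.645·0.044974 = 0.0740.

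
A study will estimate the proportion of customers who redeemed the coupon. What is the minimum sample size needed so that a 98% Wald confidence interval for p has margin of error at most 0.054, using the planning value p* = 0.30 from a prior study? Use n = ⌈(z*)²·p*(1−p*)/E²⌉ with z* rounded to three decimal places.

The 98% critical value is z* = 2.326.
p*(1−p*) = 0.2100.
(z*)²·p*(1−p*)/E² = 5.410276·0.2100/0.002916 = 389.629.
⌈389.629⌉ = 390.

n = 390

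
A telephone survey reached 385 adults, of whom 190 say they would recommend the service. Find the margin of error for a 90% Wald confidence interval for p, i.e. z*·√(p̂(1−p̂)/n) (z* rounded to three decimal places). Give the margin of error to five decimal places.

With x = 190 successes in n = 385, p̂ = 0.49351.
SE(p̂) = √(0.49351·0.50649/385) = 0.025480.
For 90% confidence, z* = 1.645.
Margin of error = z*·SE = 1.645 × 0.025480 = 0.04191.

ME = 0.04191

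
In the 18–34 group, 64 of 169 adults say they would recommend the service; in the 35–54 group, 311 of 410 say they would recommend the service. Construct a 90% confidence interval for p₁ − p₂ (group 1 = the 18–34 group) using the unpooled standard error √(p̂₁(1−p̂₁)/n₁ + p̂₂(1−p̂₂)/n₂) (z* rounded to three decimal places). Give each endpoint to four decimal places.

p̂₁ = 0.37870, p̂₂ = 0.75854, so the observed difference is -0.37984.
SE = √(0.001392224 + 0.000446729) = √0.001838953 = 0.042883.
The 90% critical value is z* = 1.645. Margin = 1.645·0.042883 = 0.07054.
So the interval runs from -0.4504 to -0.3093.

(-0.4504, -0.3093)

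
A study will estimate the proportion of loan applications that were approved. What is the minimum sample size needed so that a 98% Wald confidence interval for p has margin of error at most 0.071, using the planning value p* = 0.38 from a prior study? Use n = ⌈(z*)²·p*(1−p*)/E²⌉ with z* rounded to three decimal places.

The 98% critical value is z* = 2.326.
p*(1−p*) = 0.2356.
Required n before rounding: 5.410276 × 0.2356 / 0.071² = 252.859.
Rounding up, n = 253.

n = 253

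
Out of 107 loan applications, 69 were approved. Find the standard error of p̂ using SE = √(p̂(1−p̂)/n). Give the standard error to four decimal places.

SE = 0.0463

Sample proportion p̂ = 69/107 = 0.64486.
p̂(1−p̂) = 0.229016.
Dividing by n and taking the root: √0.002140336 = 0.0463.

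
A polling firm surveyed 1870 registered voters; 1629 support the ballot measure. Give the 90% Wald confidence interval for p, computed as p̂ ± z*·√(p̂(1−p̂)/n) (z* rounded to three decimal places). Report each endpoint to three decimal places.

(0.858, 0.884)

p̂ = 1629/1870 = 0.87112.
SE(p̂) = √(0.87112·0.12888/1870) = 0.007748.
For 90% confidence, z* = 1.645.
Margin = 1.645·0.007748 = 0.01275.
Interval: 0.87112 ± 0.01275 → (0.858, 0.884).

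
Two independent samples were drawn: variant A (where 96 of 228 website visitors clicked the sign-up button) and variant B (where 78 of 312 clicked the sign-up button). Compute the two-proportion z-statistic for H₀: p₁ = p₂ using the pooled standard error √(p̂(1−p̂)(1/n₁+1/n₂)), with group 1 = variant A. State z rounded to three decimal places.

z = 4.201

p̂₁ = 96/228 = 0.42105, p̂₂ = 78/312 = 0.25000.
Pooling: p̂ = 174/540 = 0.32222.
Pooled SE = √[0.2183951·0.00759109] ≈ 0.040717.
z = (p̂₁ − p̂₂)/SE = (0.42105 − 0.25000)/0.040717 = 0.17105/0.040717 = 4.201.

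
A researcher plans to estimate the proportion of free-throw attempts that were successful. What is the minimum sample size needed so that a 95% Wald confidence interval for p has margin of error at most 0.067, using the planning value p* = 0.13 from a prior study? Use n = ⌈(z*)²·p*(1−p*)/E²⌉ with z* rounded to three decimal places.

The 95% critical value is z* = 1.960.
p*(1−p*) = 0.1131.
Required n before rounding: 3.841600 × 0.1131 / 0.067² = 96.789.
Rounding up, n = 97.

n = 97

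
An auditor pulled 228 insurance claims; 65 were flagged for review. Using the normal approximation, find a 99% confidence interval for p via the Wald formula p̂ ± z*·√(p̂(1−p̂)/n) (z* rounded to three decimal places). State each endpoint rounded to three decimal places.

The sample proportion is 65/228 = 0.28509.
Standard error of p̂: √(0.203813/228) = √0.000893915 = 0.029898.
z* = 2.576 at the 99% level.
Margin of error: 2.576 × 0.029898 = 0.07702.
So the interval runs from 0.208 to 0.362.

(0.208, 0.362)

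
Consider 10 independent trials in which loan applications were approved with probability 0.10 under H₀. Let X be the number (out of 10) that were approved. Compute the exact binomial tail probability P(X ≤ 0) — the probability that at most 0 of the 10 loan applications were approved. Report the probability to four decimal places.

P = 0.3487

X ~ Binomial(n=10, p=0.10).
P(X ≤ 0) = C(10,0)·0.10^0·0.90^10.
= 0.348678 = 0.3487.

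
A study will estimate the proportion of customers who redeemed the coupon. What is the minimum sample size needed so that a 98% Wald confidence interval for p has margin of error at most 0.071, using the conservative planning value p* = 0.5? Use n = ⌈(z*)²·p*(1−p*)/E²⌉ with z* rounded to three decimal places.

The 98% critical value is z* = 2.326.
p*(1−p*) = 0.50·0.50 = 0.2500.
Required n before rounding: 5.410276 × 0.2500 / 0.071² = 268.314.
⌈268.314⌉ = 269.

n = 269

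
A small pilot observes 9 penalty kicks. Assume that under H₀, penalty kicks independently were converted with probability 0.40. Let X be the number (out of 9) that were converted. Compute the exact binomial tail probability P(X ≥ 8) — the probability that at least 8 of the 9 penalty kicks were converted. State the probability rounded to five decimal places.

P = 0.00380

X ~ Binomial(n=9, p=0.40).
P(X ≥ 8) = C(9,8)·0.40^8·0.60^1 + C(9,9)·0.40^9·0.60^0.
= 0.003539 + 0.000262 = 0.00380.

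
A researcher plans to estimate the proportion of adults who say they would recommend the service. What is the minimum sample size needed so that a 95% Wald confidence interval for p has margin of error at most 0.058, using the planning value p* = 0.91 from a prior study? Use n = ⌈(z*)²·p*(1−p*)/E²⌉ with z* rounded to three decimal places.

For 95% confidence, z* = 1.960.
p*(1−p*) = 0.0819.
Required n before rounding: 3.841600 × 0.0819 / 0.058² = 93.528.
⌈93.528⌉ = 94.

n = 94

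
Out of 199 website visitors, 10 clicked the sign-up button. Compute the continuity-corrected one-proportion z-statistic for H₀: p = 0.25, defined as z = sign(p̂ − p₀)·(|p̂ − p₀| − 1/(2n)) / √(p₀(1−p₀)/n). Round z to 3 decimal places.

z = -6.426

With x = 10 successes in n = 199, p̂ = 0.05025. p̂ − p₀ = -0.199749.
1/(2n) = 0.002513.
Corrected numerator: |-0.199749| − 0.002513 = 0.197236.
Under H₀, SE = √(p₀(1−p₀)/n) = √(0.25·0.75/199) = √0.000942211 = 0.030695.
z = (−)0.197236/0.030695 = -6.426.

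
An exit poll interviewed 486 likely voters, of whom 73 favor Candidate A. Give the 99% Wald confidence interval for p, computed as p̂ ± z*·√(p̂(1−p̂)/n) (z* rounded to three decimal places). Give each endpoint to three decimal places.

(0.108, 0.192)

The sample proportion is 73/486 = 0.15021.
Standard error of p̂: √(0.127644/486) = √0.000262642 = 0.016206.
z* = 2.576 at the 99% level.
Margin = 2.576·0.016206 = 0.04175.
So the interval runs from 0.108 to 0.192.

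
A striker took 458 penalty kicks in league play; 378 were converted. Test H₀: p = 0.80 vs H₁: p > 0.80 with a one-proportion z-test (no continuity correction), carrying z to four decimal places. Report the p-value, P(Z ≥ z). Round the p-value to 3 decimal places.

p-value = 0.088

The sample proportion is 378/458 = 0.82533.
Under H₀, SE = √(p₀(1−p₀)/n) = √(0.80·0.20/458) = √0.000349345 = 0.018691.
Test statistic (full precision, shown to 4 dp): z = (378/458 − 0.80)/SE₀ ≈ 1.3551.
From the standard normal, P(Z ≥ z) = 0.088.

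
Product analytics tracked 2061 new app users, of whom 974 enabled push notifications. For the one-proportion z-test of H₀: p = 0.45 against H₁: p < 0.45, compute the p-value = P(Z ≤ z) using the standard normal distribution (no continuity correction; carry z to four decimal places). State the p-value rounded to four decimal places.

p̂ = 974/2061 = 0.47259.
SE₀ = √(0.45·0.55/2061) = 0.010958.
Test statistic (full precision, shown to 4 dp): z = (974/2061 − 0.45)/SE₀ ≈ 2.0611.
From the standard normal, P(Z ≤ z) = 0.9804.

p-value = 0.9804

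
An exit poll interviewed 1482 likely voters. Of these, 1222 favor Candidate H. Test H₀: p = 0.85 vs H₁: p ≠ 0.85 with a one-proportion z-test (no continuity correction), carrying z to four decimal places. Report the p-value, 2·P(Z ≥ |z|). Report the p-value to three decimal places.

Sample proportion p̂ = 1222/1482 = 0.82456.
Null standard error: √(0.85·0.15/1482) = √0.000086032 = 0.009275.
Test statistic (full precision, shown to 4 dp): z = (1222/1482 − 0.85)/SE₀ ≈ -2.7426.
p-value = 2·P(Z ≥ |z|) with z = -2.7426 → 0.006.

p-value = 0.006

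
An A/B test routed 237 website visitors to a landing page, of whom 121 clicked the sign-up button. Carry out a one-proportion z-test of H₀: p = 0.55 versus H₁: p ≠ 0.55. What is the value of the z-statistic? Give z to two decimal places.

With x = 121 successes in n = 237, p̂ = 0.51055.
SE₀ = √(0.55·0.45/237) = 0.032316.
z = (0.51055 − 0.55)/0.032316 = -0.03945/0.032316 = -1.22.

z = -1.22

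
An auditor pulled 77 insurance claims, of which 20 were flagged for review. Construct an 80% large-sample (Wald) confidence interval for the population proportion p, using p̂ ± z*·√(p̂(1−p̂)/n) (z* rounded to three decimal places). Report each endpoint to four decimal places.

(0.1957, 0.3238)

p̂ = 20/77 = 0.25974.
SE(p̂) = √(0.25974·0.74026/77) = 0.049971.
For 80% confidence, z* = 1.282.
Margin of error: 1.282 × 0.049971 = 0.06406.
So the interval runs from 0.1957 to 0.3238.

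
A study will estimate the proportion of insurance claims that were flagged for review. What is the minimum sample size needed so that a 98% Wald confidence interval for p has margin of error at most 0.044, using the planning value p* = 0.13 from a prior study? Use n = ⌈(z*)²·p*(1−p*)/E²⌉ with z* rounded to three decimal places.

For 98% confidence, z* = 2.326.
p*(1−p*) = 0.1131.
(z*)²·p*(1−p*)/E² = 5.410276·0.1131/0.001936 = 316.065.
⌈316.065⌉ = 317.

n = 317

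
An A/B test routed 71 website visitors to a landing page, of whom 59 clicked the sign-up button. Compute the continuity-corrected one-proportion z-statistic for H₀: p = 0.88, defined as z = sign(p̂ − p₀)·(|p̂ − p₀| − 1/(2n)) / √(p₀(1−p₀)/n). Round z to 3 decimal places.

z = -1.088

With x = 59 successes in n = 71, p̂ = 0.83099. p̂ − p₀ = -0.049014.
Continuity correction 1/(2n) = 1/142 = 0.007042.
Corrected numerator: |-0.049014| − 0.007042 = 0.041972.
Under H₀, SE = √(p₀(1−p₀)/n) = √(0.88·0.12/71) = √0.001487324 = 0.038566.
z = −0.041972/0.038566 = -1.088.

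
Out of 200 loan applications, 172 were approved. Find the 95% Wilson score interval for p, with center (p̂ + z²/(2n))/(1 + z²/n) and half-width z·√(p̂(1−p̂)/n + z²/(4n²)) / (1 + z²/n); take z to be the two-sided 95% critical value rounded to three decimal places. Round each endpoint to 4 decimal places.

(0.8051, 0.9013)

Here p̂ = 172/200 = 0.86000 and z = 1.960 (z² = 3.841600).
1 + z²/n = 1.019208.
Center = (0.86000 + 0.009604)/1.019208 = 0.85322.
Radicand: p̂(1−p̂)/n + z²/(4n²) = 0.000602000 + 0.000024010 = 0.000626010.
Half-width = 1.960·√0.000626010/1.019208 = 0.04812.
So the interval runs from 0.8051 to 0.9013.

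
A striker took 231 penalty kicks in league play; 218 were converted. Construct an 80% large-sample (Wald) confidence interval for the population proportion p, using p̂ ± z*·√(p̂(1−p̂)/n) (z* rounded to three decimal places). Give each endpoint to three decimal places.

(0.924, 0.963)

The sample proportion is 218/231 = 0.94372.
Standard error of p̂: √(0.053110/231) = √0.000229913 = 0.015163.
For 80% confidence, z* = 1.282.
Margin = 1.282·0.015163 = 0.01944.
Interval: 0.94372 ± 0.01944 → (0.924, 0.963).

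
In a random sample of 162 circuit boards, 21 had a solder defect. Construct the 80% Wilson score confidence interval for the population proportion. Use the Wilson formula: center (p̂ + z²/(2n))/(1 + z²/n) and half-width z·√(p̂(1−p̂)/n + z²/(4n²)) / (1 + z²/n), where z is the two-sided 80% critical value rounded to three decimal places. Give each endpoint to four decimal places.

p̂ = 21/162 = 0.12963; z = 1.282, so z² = 1.643524.
Denominator 1 + z²/n = 1 + 1.643524/162 = 1.010145.
Center = (0.12963 + 0.005073)/1.010145 = 0.13335.
Radicand: p̂(1−p̂)/n + z²/(4n²) = 0.000696455 + 0.000015656 = 0.000712111.
Half-width = z·√(radicand)/denom = 1.282·0.026685/1.010145 = 0.03387.
CI: 0.13335 ± 0.03387 = (0.0995, 0.1672).

(0.0995, 0.1672)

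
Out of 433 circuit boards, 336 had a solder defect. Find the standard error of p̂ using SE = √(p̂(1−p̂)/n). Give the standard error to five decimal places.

SE = 0.02004

The sample proportion is 336/433 = 0.77598.
p̂(1−p̂) = 0.77598·0.22402 = 0.173835.
SE = √(0.173835/433) = 0.02004.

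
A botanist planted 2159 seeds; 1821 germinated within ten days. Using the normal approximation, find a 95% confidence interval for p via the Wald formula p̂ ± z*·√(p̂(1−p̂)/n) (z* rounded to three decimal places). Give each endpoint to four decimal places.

(0.8281, 0.8588)

The sample proportion is 1821/2159 = 0.84345.
Standard error of p̂: √(0.132045/2159) = √0.000061160 = 0.007820.
The 95% critical value is z* = 1.960.
Margin = 1.960·0.007820 = 0.01533.
Interval: 0.84345 ± 0.01533 → (0.8281, 0.8588).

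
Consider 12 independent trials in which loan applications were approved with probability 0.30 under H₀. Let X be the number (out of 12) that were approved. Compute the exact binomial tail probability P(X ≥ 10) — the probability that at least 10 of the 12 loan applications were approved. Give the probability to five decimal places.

X ~ Binomial(n=12, p=0.30).
P(X ≥ 10) = C(12,10)·0.30^10·0.70^2 + C(12,11)·0.30^11·0.70^1 + C(12,12)·0.30^12·0.70^0.
= 0.000191 + 0.000015 + 0.000001 = 0.00021.

P = 0.00021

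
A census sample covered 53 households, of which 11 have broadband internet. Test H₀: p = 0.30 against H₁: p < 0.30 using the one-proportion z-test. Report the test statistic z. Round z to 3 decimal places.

z = -1.469

With x = 11 successes in n = 53, p̂ = 0.20755.
SE₀ = √(0.30·0.70/53) = 0.062947.
z = (p̂ − p₀)/SE = (0.20755 − 0.30)/0.062947 = -1.469.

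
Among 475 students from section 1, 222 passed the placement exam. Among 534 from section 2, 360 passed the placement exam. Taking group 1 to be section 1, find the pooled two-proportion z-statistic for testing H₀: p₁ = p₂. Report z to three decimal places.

z = -6.636

Sample proportions: p̂₁ = 222/475 = 0.46737 and p̂₂ = 360/534 = 0.67416.
Pooling: p̂ = 582/1009 = 0.57681.
Pooled SE = √[0.2441004·0.00397792] ≈ 0.031161.
z = -0.20679/0.031161 = -6.636.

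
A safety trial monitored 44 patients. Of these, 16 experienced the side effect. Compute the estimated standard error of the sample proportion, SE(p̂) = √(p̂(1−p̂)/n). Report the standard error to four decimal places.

p̂ = 16/44 = 0.36364.
p̂(1−p̂) = 0.231406.
SE = √(0.231406/44) = √0.005259227 = 0.0725.

SE = 0.0725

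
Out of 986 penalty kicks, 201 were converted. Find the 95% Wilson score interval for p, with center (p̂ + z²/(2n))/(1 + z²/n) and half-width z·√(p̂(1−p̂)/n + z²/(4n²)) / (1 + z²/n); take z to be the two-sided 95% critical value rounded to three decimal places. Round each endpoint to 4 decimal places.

(0.1799, 0.2301)

Here p̂ = 201/986 = 0.20385 and z = 1.960 (z² = 3.841600).
1 + z²/n = 1.003896.
Adjusted center: (0.20385 + z²/(2n))/1.003896 = 0.20500.
Radicand: p̂(1−p̂)/n + z²/(4n²) = 0.000164602 + 0.000000988 = 0.000165590.
Half-width = 1.960·√0.000165590/1.003896 = 0.02512.
CI: 0.20500 ± 0.02512 = (0.1799, 0.2301).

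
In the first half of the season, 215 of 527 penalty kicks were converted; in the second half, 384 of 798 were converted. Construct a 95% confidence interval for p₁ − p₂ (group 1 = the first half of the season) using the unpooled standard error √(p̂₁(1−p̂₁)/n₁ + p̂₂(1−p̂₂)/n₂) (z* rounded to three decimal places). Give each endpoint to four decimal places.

p̂₁ = 215/527 = 0.40797, p̂₂ = 384/798 = 0.48120; p̂₁ − p̂₂ = -0.07323.
SE = √(0.000458312 + 0.000312840) = √0.000771152 = 0.027770.
The 95% critical value is z* = 1.960. Margin of error = 0.05443.
Interval: -0.07323 ± 0.05443 → (-0.1277, -0.0188).

(-0.1277, -0.0188)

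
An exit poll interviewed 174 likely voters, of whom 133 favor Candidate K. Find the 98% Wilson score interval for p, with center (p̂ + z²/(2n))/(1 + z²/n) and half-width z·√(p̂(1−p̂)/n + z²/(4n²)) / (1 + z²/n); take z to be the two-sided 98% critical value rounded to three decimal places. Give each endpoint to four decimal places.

(0.6823, 0.8305)

p̂ = 133/174 = 0.76437; z = 2.326, so z² = 5.410276.
1 + z²/n = 1.031094.
Adjusted center: (0.76437 + z²/(2n))/1.031094 = 0.75640.
Radicand: p̂(1−p̂)/n + z²/(4n²) = 0.001035113 + 0.000044675 = 0.001079788.
Half-width = 2.326·√0.001079788/1.031094 = 0.07413.
CI: 0.75640 ± 0.07413 = (0.6823, 0.8305).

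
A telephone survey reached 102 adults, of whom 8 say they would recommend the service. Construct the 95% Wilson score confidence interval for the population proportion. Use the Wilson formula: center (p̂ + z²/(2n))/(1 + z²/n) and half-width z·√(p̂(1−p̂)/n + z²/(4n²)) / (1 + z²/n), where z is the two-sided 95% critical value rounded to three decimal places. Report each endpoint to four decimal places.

(0.0403, 0.1472)

Here p̂ = 8/102 = 0.07843 and z = 1.960 (z² = 3.841600).
1 + z²/n = 1.037663.
Center = (0.07843 + 0.018831)/1.037663 = 0.09373.
Radicand: p̂(1−p̂)/n + z²/(4n²) = 0.000708626 + 0.000092311 = 0.000800937.
Half-width = z·√(radicand)/denom = 1.960·0.028301/1.037663 = 0.05346.
So the interval runs from 0.0403 to 0.1472.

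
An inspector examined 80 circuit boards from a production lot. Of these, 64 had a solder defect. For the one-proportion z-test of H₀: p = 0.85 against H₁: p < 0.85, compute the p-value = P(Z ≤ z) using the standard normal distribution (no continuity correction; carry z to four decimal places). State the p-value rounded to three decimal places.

p-value = 0.105

The sample proportion is 64/80 = 0.80000.
Under H₀, SE = √(p₀(1−p₀)/n) = √(0.85·0.15/80) = √0.001593750 = 0.039922.
Test statistic (full precision, shown to 4 dp): z = (64/80 − 0.85)/SE₀ ≈ -1.2524.
From the standard normal, P(Z ≤ z) = 0.105.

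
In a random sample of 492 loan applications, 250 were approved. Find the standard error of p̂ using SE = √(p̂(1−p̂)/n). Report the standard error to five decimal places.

SE = 0.02254

p̂ = 250/492 = 0.50813.
p̂(1−p̂) = 0.50813·0.49187 = 0.249934.
SE = √(0.249934/492) = √0.000507996 = 0.02254.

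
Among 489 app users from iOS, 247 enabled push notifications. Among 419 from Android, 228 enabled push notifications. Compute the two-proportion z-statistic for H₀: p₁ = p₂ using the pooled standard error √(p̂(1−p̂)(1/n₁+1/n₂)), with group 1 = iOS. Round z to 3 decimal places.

Sample proportions: p̂₁ = 247/489 = 0.50511 and p̂₂ = 228/419 = 0.54415.
Pooled p̂ = (247+228)/(489+419) = 475/908 = 0.52313.
SE = √[p̂(1−p̂)(1/n₁+1/n₂)] = √[0.52313·0.47687·(1/489+1/419)] ≈ 0.033250.
z = -0.03904/0.033250 = -1.174.

z = -1.174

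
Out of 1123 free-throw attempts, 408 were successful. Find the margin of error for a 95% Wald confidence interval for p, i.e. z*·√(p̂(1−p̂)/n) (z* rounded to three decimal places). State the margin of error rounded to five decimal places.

ME = 0.02813

With x = 408 successes in n = 1123, p̂ = 0.36331.
SE(p̂) = √(0.36331·0.63669/1123) = 0.014352.
For 95% confidence, z* = 1.960.
So ME = 0.02813.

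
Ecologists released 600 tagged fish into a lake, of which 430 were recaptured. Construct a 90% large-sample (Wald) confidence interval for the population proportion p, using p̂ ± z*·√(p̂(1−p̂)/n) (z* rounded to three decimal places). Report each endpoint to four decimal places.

The sample proportion is 430/600 = 0.71667.
SE(p̂) = √(0.71667·0.28333/600) = 0.018396.
For 90% confidence, z* = 1.645.
Margin = 1.645·0.018396 = 0.03026.
CI: 0.71667 ± 0.03026 = (0.6864, 0.7469).

(0.6864, 0.7469)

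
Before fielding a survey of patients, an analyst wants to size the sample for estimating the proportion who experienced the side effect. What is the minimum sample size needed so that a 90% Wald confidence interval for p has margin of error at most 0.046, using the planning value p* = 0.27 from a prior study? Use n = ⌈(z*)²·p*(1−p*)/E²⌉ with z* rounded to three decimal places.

n = 253

For 90% confidence, z* = 1.645.
p*(1−p*) = 0.1971.
Required n before rounding: 2.706025 × 0.1971 / 0.046² = 252.059.
⌈252.059⌉ = 253.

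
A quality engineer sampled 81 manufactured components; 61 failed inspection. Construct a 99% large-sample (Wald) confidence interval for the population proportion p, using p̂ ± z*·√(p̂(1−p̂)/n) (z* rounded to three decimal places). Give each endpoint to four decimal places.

(0.6297, 0.8765)

With x = 61 successes in n = 81, p̂ = 0.75309.
Standard error of p̂: √(0.185947/81) = √0.002295645 = 0.047913.
z* = 2.576 at the 99% level.
Margin = 2.576·0.047913 = 0.12342.
So the interval runs from 0.6297 to 0.8765.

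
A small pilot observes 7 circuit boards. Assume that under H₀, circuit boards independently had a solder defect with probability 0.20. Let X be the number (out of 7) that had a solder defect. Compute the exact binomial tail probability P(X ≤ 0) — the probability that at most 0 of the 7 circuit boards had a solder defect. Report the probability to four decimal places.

P = 0.2097

X ~ Binomial(n=7, p=0.20).
P(X ≤ 0) = C(7,0)·0.20^0·0.80^7.
= 0.209715 = 0.2097.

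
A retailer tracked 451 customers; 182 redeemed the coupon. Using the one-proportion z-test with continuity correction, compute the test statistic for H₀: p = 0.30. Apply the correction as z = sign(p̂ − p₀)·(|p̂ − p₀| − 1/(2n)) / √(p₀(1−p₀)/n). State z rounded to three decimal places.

z = 4.747

p̂ = 182/451 = 0.40355. p̂ − p₀ = 0.103548.
1/(2n) = 0.001109.
Corrected numerator: |0.103548| − 0.001109 = 0.102439.
SE₀ = √(0.30·0.70/451) = 0.021579.
z = (+)0.102439/0.021579 = 4.747.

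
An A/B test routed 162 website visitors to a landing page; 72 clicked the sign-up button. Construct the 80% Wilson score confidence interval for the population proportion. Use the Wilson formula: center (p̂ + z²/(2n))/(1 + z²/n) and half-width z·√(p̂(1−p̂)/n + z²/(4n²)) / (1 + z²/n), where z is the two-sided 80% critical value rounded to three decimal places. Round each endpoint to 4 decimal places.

(0.3952, 0.4948)

p̂ = 72/162 = 0.44444; z = 1.282, so z² = 1.643524.
1 + z²/n = 1.010145.
Adjusted center: (0.44444 + z²/(2n))/1.010145 = 0.44500.
Radicand: p̂(1−p̂)/n + z²/(4n²) = 0.001524158 + 0.000015656 = 0.001539814.
Half-width = 1.282·√0.001539814/1.010145 = 0.04980.
So the interval runs from 0.3952 to 0.4948.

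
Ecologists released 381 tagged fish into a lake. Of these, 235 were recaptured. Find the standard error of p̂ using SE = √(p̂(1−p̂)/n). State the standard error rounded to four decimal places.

SE = 0.0249

The sample proportion is 235/381 = 0.61680.
p̂(1−p̂) = 0.236358.
Dividing by n and taking the root: √0.000620362 = 0.0249.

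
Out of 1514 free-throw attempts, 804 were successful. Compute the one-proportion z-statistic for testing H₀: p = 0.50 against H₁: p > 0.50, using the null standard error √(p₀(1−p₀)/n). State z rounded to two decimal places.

z = 2.42

p̂ = 804/1514 = 0.53104.
Under H₀, SE = √(p₀(1−p₀)/n) = √(0.50·0.50/1514) = √0.000165125 = 0.012850.
Test statistic: z = 0.03104/0.012850 = 2.42.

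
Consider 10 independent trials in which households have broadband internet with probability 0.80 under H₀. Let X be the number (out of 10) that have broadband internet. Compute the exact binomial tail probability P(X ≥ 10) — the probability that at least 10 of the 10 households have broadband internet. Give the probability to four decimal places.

X ~ Binomial(n=10, p=0.80).
P(X ≥ 10) = C(10,10)·0.80^10·0.20^0.
= 0.107374 = 0.1074.

P = 0.1074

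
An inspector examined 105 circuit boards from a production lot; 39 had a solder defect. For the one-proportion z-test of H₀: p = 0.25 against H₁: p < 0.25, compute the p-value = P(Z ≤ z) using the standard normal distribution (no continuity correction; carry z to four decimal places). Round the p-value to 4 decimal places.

p-value = 0.9980

The sample proportion is 39/105 = 0.37143.
SE₀ = √(0.25·0.75/105) = 0.042258.
Test statistic (full precision, shown to 4 dp): z = (39/105 − 0.25)/SE₀ ≈ 2.8735.
From the standard normal, P(Z ≤ z) = 0.9980.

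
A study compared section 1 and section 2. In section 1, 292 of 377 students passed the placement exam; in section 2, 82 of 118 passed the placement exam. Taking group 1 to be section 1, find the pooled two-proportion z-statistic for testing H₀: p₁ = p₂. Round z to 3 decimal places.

Sample proportions: p̂₁ = 292/377 = 0.77454 and p̂₂ = 82/118 = 0.69492.
Pooled p̂ = (292+82)/(377+118) = 374/495 = 0.75556.
SE = √[p̂(1−p̂)(1/n₁+1/n₂)] = √[0.75556·0.24444·(1/377+1/118)] ≈ 0.045333.
z = 0.07962/0.045333 = 1.756.

z = 1.756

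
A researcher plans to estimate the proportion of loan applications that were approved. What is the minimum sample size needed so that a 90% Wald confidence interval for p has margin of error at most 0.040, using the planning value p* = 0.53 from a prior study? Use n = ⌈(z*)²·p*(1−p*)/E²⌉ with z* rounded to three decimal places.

The 90% critical value is z* = 1.645.
p*(1−p*) = 0.53·0.47 = 0.2491.
Required n before rounding: 2.706025 × 0.2491 / 0.040² = 421.294.
⌈421.294⌉ = 422.

n = 422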